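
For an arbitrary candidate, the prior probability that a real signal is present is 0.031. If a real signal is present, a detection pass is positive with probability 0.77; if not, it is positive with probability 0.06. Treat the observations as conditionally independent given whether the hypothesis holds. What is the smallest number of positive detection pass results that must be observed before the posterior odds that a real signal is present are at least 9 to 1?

Prior odds: 0.031 ÷ 0.969 = 31/969.
Likelihood ratio of a positive = 0.77/0.06 = 77/6.
Target odds = 9.
Need (31/969) × (77/6)ⁿ ≥ 9, i.e. (77/6)ⁿ ≥ 8721/31.
(77/6)² = 5929/36 falls short of 8721/31 but (77/6)³ = 456533/216 reaches it, so n = 3.

3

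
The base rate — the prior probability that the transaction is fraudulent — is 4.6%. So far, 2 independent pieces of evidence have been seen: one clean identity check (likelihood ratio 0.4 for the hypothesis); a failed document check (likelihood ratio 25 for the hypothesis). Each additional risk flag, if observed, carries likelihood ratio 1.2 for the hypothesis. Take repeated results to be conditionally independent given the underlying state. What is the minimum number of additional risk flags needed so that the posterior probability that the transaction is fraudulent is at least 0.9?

17

Prior odds = 0.046/0.954 = 23/477.
Combined Bayes factor of the evidence already in hand = 0.4 × 25 = 10.
Odds after that evidence = (23/477) × 10 = 230/477.
Target odds = 0.9/0.1 = 9.
Need 1.2ⁿ ≥ 9 ÷ (230/477) = 4293/230.
1.2¹⁶ ≈18.4884 falls short of 4293/230 but 1.2¹⁷ ≈22.1861 reaches it, so n = 17.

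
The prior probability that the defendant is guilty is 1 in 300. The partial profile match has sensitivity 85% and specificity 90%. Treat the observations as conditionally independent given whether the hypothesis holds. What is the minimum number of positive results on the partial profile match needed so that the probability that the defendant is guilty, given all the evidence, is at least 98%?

Prior odds = (1/300)/(299/300) = 1/299.
False-positive rate = 1 − 0.9 = 0.1; likelihood ratio of a positive = 0.85/0.1 = 8.5.
Target odds: 0.98 ÷ 0.02 = 49.
Need (1/299) × 8.5ⁿ ≥ 49, i.e. 8.5ⁿ ≥ 14651.
8.5⁴ = 5220.0625 falls short of 14651 but 8.5⁵ = 44370.53125 reaches it, so n = 5.

5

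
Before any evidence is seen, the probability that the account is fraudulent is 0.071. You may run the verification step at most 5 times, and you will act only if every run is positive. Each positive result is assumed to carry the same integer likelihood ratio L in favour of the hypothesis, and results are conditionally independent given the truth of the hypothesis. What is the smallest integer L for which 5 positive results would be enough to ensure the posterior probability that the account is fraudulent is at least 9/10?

Prior odds = 0.071/0.929 = 71/929.
Target odds = 0.9/0.1 = 9.
Need L⁵ ≥ 9 ÷ (71/929) = 8361/71.
2⁵ = 32 < 8361/71 ≤ 243 = 3⁵, so L = 3.

3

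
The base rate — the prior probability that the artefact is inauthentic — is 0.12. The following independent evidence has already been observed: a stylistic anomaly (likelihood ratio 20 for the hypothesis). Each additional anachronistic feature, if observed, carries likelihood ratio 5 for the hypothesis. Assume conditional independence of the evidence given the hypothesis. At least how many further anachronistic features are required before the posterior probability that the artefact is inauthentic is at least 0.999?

Prior odds = 0.12/0.88 = 3/22.
Bayes factor of the evidence already in hand = 20.
Odds after that evidence = (3/22) × 20 = 30/11.
Target odds = 0.999/0.001 = 999.
Need 5ⁿ ≥ 999 ÷ (30/11) = 366.3.
5³ = 125 falls short of 366.3 but 5⁴ = 625 reaches it, so n = 4.

4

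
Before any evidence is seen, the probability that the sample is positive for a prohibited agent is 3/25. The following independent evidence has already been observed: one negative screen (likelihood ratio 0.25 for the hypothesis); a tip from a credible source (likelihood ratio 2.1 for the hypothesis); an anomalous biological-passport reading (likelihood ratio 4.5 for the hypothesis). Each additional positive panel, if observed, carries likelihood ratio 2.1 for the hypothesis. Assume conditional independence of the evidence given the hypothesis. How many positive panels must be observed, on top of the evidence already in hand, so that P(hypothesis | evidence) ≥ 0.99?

8

Prior odds = 0.12/0.88 = 3/22.
Combined Bayes factor of the evidence already in hand = 0.25 × 2.1 × 4.5 = 2.3625.
Odds after that evidence = (3/22) × 2.3625 = 567/1760.
Target odds = 0.99/0.01 = 99.
Need 2.1ⁿ ≥ 99 ÷ (567/1760) = 19360/63.
2.1⁷ ≈180.109 falls short of 19360/63 but 2.1⁸ ≈378.229 reaches it, so n = 8.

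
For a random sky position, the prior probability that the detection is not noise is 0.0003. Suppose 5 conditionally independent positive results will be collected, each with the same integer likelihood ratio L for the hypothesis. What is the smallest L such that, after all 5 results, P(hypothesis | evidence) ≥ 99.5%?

Prior odds = 0.0003/0.9997 = 3/9997.
Target odds = 0.995/0.005 = 199.
Need L⁵ ≥ 199 ÷ (3/9997) = 1989403/3.
14⁵ = 537824 < 1989403/3 ≤ 759375 = 15⁵, so L = 15.

15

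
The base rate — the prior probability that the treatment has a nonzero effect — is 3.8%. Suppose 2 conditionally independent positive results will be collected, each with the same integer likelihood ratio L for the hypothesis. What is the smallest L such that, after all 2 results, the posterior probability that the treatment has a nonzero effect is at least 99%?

51

Prior odds = 0.038/0.962 = 19/481.
Target odds = 0.99/0.01 = 99.
Need L² ≥ 99 ÷ (19/481) = 47619/19.
50² = 2500 < 47619/19 ≤ 2601 = 51², so L = 51.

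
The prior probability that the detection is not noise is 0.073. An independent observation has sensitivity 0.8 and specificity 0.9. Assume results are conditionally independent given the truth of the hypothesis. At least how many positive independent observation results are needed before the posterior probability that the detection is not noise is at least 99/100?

Prior odds: 0.073 ÷ 0.927 = 73/927.
False-positive rate = 1 − 0.9 = 0.1; likelihood ratio of a positive = 0.8/0.1 = 8.
Target posterior odds = 0.99/0.01 = 99.
Need (73/927) × 8ⁿ ≥ 99, i.e. 8ⁿ ≥ 91773/73.
8³ = 512 falls short of 91773/73 but 8⁴ = 4096 reaches it, so n = 4.

4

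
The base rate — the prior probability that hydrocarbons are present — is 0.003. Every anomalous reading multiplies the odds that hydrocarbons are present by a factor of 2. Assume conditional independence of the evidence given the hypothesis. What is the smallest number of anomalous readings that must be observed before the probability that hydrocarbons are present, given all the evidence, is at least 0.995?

Prior odds: 0.003 ÷ 0.997 = 3/997.
Likelihood ratio per anomalous reading = 2.
Target posterior odds = 0.995/0.005 = 199.
Need (3/997) × 2ⁿ ≥ 199, i.e. 2ⁿ ≥ 198403/3.
2¹⁶ = 65536 falls short of 198403/3 but 2¹⁷ = 131072 reaches it, so n = 17.

17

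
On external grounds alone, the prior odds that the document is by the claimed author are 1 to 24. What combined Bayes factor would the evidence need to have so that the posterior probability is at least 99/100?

Prior odds = 1/24.
Target odds = 0.99/0.01 = 99.
Required Bayes factor = 99 ÷ (1/24) = 2376.

2376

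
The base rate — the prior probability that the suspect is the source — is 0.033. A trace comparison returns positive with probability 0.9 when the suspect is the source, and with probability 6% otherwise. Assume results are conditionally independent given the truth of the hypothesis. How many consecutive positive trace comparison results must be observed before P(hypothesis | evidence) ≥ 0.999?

4

Prior odds = 0.033/0.967 = 33/967.
Likelihood ratio of a positive result = 0.9/0.06 = 15.
Target odds: 0.999 ÷ 0.001 = 999.
Need (33/967) × 15ⁿ ≥ 999, i.e. 15ⁿ ≥ 322011/11.
15³ = 3375 falls short of 322011/11 but 15⁴ = 50625 reaches it, so n = 4.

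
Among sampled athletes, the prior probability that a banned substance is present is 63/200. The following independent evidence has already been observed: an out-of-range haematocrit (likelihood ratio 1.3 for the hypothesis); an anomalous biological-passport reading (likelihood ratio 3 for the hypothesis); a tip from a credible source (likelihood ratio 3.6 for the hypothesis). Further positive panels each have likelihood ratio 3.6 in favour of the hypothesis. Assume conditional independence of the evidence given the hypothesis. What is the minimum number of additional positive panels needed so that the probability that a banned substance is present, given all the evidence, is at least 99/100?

3

Prior odds = 0.315/0.685 = 63/137.
Combined Bayes factor of the evidence already in hand = 1.3 × 3 × 3.6 = 14.04.
Odds after that evidence = (63/137) × 14.04 = 22113/3425.
Target odds = 0.99/0.01 = 99.
Need 3.6ⁿ ≥ 99 ÷ (22113/3425) = 37675/2457.
3.6² = 12.96 falls short of 37675/2457 but 3.6³ = 46.656 reaches it, so n = 3.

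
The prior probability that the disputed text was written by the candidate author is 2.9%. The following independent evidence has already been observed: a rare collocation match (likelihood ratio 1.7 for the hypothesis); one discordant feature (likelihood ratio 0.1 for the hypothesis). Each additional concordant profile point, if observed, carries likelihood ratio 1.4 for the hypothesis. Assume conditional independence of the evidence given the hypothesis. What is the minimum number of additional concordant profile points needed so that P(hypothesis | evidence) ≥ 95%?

Prior odds = 0.029/0.971 = 29/971.
Combined Bayes factor of the evidence already in hand = 1.7 × 0.1 = 0.17.
Odds after that evidence = (29/971) × 0.17 = 493/97100.
Target odds = 0.95/0.05 = 19.
Need 1.4ⁿ ≥ 19 ÷ (493/97100) = 1844900/493.
1.4²⁴ ≈3214.2 falls short of 1844900/493 but 1.4²⁵ ≈4499.88 reaches it, so n = 25.

25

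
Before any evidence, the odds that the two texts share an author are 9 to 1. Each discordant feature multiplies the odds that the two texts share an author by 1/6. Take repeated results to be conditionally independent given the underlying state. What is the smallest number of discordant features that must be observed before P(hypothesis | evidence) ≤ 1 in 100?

Prior odds = 9.
Likelihood ratio per discordant feature = 1/6.
Target odds: 0.01 ÷ 0.99 = 1/99.
Require (1/6)ⁿ ≤ 1/99 ÷ 9 = 1/891.
(1/6)³ = 1/216 is still above 1/891 but (1/6)⁴ = 1/1296 is at or below it, so n = 4.

4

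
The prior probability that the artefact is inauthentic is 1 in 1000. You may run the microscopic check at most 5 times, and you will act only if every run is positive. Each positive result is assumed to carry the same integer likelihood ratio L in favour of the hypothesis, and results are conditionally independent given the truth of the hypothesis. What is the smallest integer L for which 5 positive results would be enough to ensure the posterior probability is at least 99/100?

10

Prior odds = 0.001/0.999 = 1/999.
Target odds = 0.99/0.01 = 99.
Need L⁵ ≥ 99 ÷ (1/999) = 98901.
9⁵ = 59049 < 98901 ≤ 100000 = 10⁵, so L = 10.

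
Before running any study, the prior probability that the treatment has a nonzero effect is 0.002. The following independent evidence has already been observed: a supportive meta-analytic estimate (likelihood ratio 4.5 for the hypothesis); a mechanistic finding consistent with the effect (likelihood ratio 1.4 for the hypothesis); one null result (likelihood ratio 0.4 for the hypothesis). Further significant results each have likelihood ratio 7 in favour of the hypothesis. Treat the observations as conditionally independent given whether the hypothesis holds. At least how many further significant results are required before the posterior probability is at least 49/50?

5

Prior odds = 0.002/0.998 = 1/499.
Combined Bayes factor of the evidence already in hand = 4.5 × 1.4 × 0.4 = 2.52.
Odds after that evidence = (1/499) × 2.52 = 63/12475.
Target odds = 0.98/0.02 = 49.
Need 7ⁿ ≥ 49 ÷ (63/12475) = 87325/9.
7⁴ = 2401 falls short of 87325/9 but 7⁵ = 16807 reaches it, so n = 5.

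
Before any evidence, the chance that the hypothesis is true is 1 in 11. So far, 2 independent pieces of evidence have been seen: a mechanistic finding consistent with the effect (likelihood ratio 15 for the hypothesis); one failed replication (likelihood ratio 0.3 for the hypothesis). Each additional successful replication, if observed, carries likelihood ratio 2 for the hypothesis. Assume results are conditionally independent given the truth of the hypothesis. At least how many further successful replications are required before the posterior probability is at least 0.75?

Prior odds = (1/11)/(10/11) = 0.1.
Combined Bayes factor of the evidence already in hand = 15 × 0.3 = 4.5.
Odds after that evidence = 0.1 × 4.5 = 0.45.
Target odds = 0.75/0.25 = 3.
Need 2ⁿ ≥ 3 ÷ 0.45 = 20/3.
2² = 4 falls short of 20/3 but 2³ = 8 reaches it, so n = 3.

3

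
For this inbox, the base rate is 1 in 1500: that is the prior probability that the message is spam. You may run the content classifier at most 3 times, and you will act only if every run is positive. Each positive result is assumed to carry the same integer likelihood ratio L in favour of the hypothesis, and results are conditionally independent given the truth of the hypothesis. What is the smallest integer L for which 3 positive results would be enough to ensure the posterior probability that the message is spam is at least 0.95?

31

Prior odds = (1/1500)/(1499/1500) = 1/1499.
Target odds = 0.95/0.05 = 19.
Need L³ ≥ 19 ÷ (1/1499) = 28481.
30³ = 27000 < 28481 ≤ 29791 = 31³, so L = 31.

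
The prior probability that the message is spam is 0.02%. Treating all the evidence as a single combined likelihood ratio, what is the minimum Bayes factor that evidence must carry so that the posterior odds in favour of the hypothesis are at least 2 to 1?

9998

Prior odds = 0.0002/0.9998 = 1/4999.
Target odds = 2.
Required Bayes factor = 2 ÷ (1/4999) = 9998.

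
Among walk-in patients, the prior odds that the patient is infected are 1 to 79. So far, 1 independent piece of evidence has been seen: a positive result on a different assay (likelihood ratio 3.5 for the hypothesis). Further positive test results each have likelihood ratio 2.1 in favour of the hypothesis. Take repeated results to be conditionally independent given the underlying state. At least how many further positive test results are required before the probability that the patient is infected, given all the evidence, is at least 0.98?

10

Prior odds = 1/79.
Bayes factor of the evidence already in hand = 3.5.
Odds after that evidence = (1/79) × 3.5 = 7/158.
Target odds = 0.98/0.02 = 49.
Need 2.1ⁿ ≥ 49 ÷ (7/158) = 1106.
2.1⁹ ≈794.28 falls short of 1106 but 2.1¹⁰ ≈1667.99 reaches it, so n = 10.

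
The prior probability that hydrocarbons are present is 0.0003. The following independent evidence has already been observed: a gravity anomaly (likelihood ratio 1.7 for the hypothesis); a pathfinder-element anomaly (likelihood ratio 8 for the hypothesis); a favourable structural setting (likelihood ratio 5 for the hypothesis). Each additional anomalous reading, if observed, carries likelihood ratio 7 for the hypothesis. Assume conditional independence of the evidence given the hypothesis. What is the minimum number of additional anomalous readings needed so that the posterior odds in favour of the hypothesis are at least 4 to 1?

Prior odds = 0.0003/0.9997 = 3/9997.
Combined Bayes factor of the evidence already in hand = 1.7 × 8 × 5 = 68.
Odds after that evidence = (3/9997) × 68 = 204/9997.
Target odds = 4.
Need 7ⁿ ≥ 4 ÷ (204/9997) = 9997/51.
7² = 49 falls short of 9997/51 but 7³ = 343 reaches it, so n = 3.

3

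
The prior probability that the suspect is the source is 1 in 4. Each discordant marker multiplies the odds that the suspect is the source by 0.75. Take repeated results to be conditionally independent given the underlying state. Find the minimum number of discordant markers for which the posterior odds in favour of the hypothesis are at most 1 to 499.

Prior odds: 0.25 ÷ 0.75 = 1/3.
Likelihood ratio per discordant marker = 0.75.
Target odds = 1/499.
Need (1/3) × 0.75ⁿ ≤ 1/499, i.e. 0.75ⁿ ≤ 3/499.
0.75¹⁷ ≈0.00751695 is still above 3/499 but 0.75¹⁸ ≈0.00563771 is at or below it, so n = 18.

18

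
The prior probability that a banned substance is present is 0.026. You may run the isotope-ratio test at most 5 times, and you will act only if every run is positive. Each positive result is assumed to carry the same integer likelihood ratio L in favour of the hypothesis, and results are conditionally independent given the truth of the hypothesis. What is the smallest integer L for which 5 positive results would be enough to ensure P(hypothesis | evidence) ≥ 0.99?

Prior odds = 0.026/0.974 = 13/487.
Target odds = 0.99/0.01 = 99.
Need L⁵ ≥ 99 ÷ (13/487) = 48213/13.
5⁵ = 3125 < 48213/13 ≤ 7776 = 6⁵, so L = 6.

6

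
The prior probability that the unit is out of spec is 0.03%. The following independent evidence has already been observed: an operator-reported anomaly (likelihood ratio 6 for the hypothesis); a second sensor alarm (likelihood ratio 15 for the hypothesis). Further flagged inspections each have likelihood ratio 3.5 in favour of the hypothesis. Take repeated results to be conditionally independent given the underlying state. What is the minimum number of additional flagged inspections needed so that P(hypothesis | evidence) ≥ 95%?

6

Prior odds = 0.0003/0.9997 = 3/9997.
Combined Bayes factor of the evidence already in hand = 6 × 15 = 90.
Odds after that evidence = (3/9997) × 90 = 270/9997.
Target odds = 0.95/0.05 = 19.
Need 3.5ⁿ ≥ 19 ÷ (270/9997) = 189943/270.
3.5⁵ = 525.21875 falls short of 189943/270 but 3.5⁶ = 1838.265625 reaches it, so n = 6.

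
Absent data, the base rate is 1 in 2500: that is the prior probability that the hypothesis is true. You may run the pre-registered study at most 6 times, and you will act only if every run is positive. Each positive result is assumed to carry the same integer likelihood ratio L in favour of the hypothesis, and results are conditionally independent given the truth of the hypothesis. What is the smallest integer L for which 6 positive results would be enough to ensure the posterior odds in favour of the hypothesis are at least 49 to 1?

Prior odds = 0.0004/0.9996 = 1/2499.
Target odds = 49.
Need L⁶ ≥ 49 ÷ (1/2499) = 122451.
7⁶ = 117649 < 122451 ≤ 262144 = 8⁶, so L = 8.

8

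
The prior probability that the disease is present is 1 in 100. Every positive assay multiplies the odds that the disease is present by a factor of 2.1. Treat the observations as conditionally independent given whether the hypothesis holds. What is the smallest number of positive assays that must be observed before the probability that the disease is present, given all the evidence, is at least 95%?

11

Prior odds = 0.01/0.99 = 1/99.
Likelihood ratio per positive assay = 2.1.
Target posterior odds = 0.95/0.05 = 19.
Require 2.1ⁿ ≥ 19 ÷ (1/99) = 1881.
2.1¹⁰ ≈1667.99 falls short of 1881 but 2.1¹¹ ≈3502.78 reaches it, so n = 11.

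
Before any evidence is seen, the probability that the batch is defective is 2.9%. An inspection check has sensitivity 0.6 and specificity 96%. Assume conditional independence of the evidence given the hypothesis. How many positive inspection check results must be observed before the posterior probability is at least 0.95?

3

Prior odds = 0.029/0.971 = 29/971.
False-positive rate = 1 − 0.96 = 0.04; likelihood ratio of a positive = 0.6/0.04 = 15.
Target odds: 0.95 ÷ 0.05 = 19.
Need (29/971) × 15ⁿ ≥ 19, i.e. 15ⁿ ≥ 18449/29.
15² = 225 falls short of 18449/29 but 15³ = 3375 reaches it, so n = 3.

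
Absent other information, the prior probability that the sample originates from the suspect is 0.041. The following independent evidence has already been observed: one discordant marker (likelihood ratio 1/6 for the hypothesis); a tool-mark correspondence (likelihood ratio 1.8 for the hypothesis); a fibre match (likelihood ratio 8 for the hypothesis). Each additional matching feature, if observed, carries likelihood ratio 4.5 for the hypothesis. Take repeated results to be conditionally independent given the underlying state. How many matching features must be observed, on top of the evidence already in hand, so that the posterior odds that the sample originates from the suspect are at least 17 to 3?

Prior odds = 0.041/0.959 = 41/959.
Combined Bayes factor of the evidence already in hand = (1/6) × 1.8 × 8 = 2.4.
Odds after that evidence = (41/959) × 2.4 = 492/4795.
Target odds = 17/3.
Need 4.5ⁿ ≥ 17/3 ÷ (492/4795) = 81515/1476.
4.5² = 20.25 falls short of 81515/1476 but 4.5³ = 91.125 reaches it, so n = 3.

3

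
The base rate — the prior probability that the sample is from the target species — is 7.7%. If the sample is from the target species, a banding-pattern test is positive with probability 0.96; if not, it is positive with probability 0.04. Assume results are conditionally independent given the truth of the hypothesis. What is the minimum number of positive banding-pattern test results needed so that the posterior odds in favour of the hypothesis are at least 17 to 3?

2

Prior odds: 0.077 ÷ 0.923 = 77/923.
Likelihood ratio of a positive = 0.96/0.04 = 24.
Target odds = 17/3.
Need (77/923) × 24ⁿ ≥ 17/3, i.e. 24ⁿ ≥ 15691/231.
24¹ = 24 falls short of 15691/231 but 24² = 576 reaches it, so n = 2.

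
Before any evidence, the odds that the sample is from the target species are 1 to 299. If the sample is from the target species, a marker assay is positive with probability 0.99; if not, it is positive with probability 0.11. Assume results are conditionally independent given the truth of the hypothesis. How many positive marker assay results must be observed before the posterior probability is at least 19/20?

Prior odds = 1/299.
Likelihood ratio of a positive = 0.99/0.11 = 9.
Target odds: 0.95 ÷ 0.05 = 19.
Need (1/299) × 9ⁿ ≥ 19, i.e. 9ⁿ ≥ 5681.
9³ = 729 falls short of 5681 but 9⁴ = 6561 reaches it, so n = 4.

4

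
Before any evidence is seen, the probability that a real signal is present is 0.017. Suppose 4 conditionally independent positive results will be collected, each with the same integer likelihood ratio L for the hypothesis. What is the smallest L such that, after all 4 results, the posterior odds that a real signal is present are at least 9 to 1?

Prior odds = 0.017/0.983 = 17/983.
Target odds = 9.
Need L⁴ ≥ 9 ÷ (17/983) = 8847/17.
4⁴ = 256 < 8847/17 ≤ 625 = 5⁴, so L = 5.

5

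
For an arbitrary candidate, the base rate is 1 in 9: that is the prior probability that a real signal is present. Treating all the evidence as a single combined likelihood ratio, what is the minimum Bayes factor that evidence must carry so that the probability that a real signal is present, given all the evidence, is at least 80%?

Prior odds = (1/9)/(8/9) = 0.125.
Target odds = 0.8/0.2 = 4.
Required Bayes factor = 4 ÷ 0.125 = 32.

32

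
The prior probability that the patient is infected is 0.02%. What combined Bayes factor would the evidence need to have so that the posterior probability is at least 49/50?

244951

Prior odds = 0.0002/0.9998 = 1/4999.
Target odds = 0.98/0.02 = 49.
Required Bayes factor = 49 ÷ (1/4999) = 244951.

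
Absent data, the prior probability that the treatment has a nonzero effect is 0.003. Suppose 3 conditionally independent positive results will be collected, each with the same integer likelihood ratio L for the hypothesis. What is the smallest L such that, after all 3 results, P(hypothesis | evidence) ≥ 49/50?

Prior odds = 0.003/0.997 = 3/997.
Target odds = 0.98/0.02 = 49.
Need L³ ≥ 49 ÷ (3/997) = 48853/3.
25³ = 15625 < 48853/3 ≤ 17576 = 26³, so L = 26.

26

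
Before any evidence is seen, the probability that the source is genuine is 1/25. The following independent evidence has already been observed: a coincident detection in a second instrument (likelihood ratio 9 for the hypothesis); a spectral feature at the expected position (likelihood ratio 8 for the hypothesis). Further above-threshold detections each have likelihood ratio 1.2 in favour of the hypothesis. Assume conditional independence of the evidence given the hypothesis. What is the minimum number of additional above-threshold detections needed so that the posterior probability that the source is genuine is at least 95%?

Prior odds = 0.04/0.96 = 1/24.
Combined Bayes factor of the evidence already in hand = 9 × 8 = 72.
Odds after that evidence = (1/24) × 72 = 3.
Target odds = 0.95/0.05 = 19.
Need 1.2ⁿ ≥ 19 ÷ 3 = 19/3.
1.2¹⁰ = 60466176/9765625 falls short of 19/3 but 1.2¹¹ = 362797056/48828125 reaches it, so n = 11.

11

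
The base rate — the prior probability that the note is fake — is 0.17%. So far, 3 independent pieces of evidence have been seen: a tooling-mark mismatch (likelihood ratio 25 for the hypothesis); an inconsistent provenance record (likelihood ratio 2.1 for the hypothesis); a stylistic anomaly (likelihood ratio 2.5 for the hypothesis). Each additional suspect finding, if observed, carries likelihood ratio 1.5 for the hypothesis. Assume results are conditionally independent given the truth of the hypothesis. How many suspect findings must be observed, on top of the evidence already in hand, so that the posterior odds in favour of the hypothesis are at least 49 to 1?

14

Prior odds = 0.0017/0.9983 = 17/9983.
Combined Bayes factor of the evidence already in hand = 25 × 2.1 × 2.5 = 131.25.
Odds after that evidence = (17/9983) × 131.25 = 8925/39932.
Target odds = 49.
Need 1.5ⁿ ≥ 49 ÷ (8925/39932) = 279524/1275.
1.5¹³ = 1594323/8192 falls short of 279524/1275 but 1.5¹⁴ = 4782969/16384 reaches it, so n = 14.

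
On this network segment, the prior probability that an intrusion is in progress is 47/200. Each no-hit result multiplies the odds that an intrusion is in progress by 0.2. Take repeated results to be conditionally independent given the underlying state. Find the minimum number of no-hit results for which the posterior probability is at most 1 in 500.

4

Prior odds: 0.235 ÷ 0.765 = 47/153.
Likelihood ratio per no-hit result = 0.2.
Target odds: 0.002 ÷ 0.998 = 1/499.
Need (47/153) × 0.2ⁿ ≤ 1/499, i.e. 0.2ⁿ ≤ 153/23453.
0.2³ = 0.008 is still above 153/23453 but 0.2⁴ = 0.0016 is at or below it, so n = 4.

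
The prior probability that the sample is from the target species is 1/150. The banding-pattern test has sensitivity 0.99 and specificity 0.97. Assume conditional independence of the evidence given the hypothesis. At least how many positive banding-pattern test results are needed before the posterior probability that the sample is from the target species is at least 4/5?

Prior odds: (1/150) ÷ (149/150) = 1/149.
False-positive rate = 1 − 0.97 = 0.03; likelihood ratio of a positive = 0.99/0.03 = 33.
Target odds: 0.8 ÷ 0.2 = 4.
Require 33ⁿ ≥ 4 ÷ (1/149) = 596.
33¹ = 33 falls short of 596 but 33² = 1089 reaches it, so n = 2.

2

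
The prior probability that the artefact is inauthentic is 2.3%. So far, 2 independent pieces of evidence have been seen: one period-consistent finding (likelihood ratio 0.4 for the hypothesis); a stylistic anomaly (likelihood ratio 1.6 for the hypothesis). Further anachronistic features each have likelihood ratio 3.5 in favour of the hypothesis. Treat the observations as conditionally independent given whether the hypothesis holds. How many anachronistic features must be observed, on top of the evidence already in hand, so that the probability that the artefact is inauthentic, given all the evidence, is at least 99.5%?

Prior odds = 0.023/0.977 = 23/977.
Combined Bayes factor of the evidence already in hand = 0.4 × 1.6 = 0.64.
Odds after that evidence = (23/977) × 0.64 = 368/24425.
Target odds = 0.995/0.005 = 199.
Need 3.5ⁿ ≥ 199 ÷ (368/24425) = 4860575/368.
3.5⁷ = 823543/128 falls short of 4860575/368 but 3.5⁸ = 5764801/256 reaches it, so n = 8.

8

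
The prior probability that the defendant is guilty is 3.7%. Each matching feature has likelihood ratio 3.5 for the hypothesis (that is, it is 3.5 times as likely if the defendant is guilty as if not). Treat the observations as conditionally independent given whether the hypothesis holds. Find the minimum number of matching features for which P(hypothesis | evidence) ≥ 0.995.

7

Prior odds = 0.037/0.963 = 37/963.
Likelihood ratio per matching feature = 3.5.
Target odds: 0.995 ÷ 0.005 = 199.
Need (37/963) × 3.5ⁿ ≥ 199, i.e. 3.5ⁿ ≥ 191637/37.
3.5⁶ = 1838.265625 falls short of 191637/37 but 3.5⁷ = 823543/128 reaches it, so n = 7.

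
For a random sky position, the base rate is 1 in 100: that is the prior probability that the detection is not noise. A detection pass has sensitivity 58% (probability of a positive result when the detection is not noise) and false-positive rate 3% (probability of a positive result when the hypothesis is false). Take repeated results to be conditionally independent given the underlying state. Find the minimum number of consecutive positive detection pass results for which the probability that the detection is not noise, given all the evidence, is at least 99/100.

4

Prior odds = 0.01/0.99 = 1/99.
Likelihood ratio of a positive result = 0.58/0.03 = 58/3.
Target posterior odds = 0.99/0.01 = 99.
Need (1/99) × (58/3)ⁿ ≥ 99, i.e. (58/3)ⁿ ≥ 9801.
(58/3)³ = 195112/27 falls short of 9801 but (58/3)⁴ = 11316496/81 reaches it, so n = 4.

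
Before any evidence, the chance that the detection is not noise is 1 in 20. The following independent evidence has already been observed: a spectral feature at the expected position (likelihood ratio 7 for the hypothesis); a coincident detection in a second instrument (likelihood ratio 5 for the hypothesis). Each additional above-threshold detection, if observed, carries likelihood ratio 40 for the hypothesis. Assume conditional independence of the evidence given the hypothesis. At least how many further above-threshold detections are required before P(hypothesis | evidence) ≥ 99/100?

Prior odds = 0.05/0.95 = 1/19.
Combined Bayes factor of the evidence already in hand = 7 × 5 = 35.
Odds after that evidence = (1/19) × 35 = 35/19.
Target odds = 0.99/0.01 = 99.
Need 40ⁿ ≥ 99 ÷ (35/19) = 1881/35.
40¹ = 40 falls short of 1881/35 but 40² = 1600 reaches it, so n = 2.

2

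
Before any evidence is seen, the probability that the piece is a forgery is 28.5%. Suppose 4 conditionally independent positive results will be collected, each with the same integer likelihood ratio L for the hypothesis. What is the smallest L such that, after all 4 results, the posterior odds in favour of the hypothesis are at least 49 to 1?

Prior odds = 0.285/0.715 = 57/143.
Target odds = 49.
Need L⁴ ≥ 49 ÷ (57/143) = 7007/57.
3⁴ = 81 < 7007/57 ≤ 256 = 4⁴, so L = 4.

4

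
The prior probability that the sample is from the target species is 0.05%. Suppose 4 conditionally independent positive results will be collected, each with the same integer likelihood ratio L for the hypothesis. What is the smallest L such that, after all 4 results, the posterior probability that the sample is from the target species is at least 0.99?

Prior odds = 0.0005/0.9995 = 1/1999.
Target odds = 0.99/0.01 = 99.
Need L⁴ ≥ 99 ÷ (1/1999) = 197901.
21⁴ = 194481 < 197901 ≤ 234256 = 22⁴, so L = 22.

22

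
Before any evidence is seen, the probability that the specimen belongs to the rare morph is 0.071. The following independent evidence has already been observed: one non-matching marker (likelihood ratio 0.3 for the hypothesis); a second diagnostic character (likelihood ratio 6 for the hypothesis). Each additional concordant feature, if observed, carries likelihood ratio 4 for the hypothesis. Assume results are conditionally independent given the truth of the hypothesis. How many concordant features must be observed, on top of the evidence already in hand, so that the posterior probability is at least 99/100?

Prior odds = 0.071/0.929 = 71/929.
Combined Bayes factor of the evidence already in hand = 0.3 × 6 = 1.8.
Odds after that evidence = (71/929) × 1.8 = 639/4645.
Target odds = 0.99/0.01 = 99.
Need 4ⁿ ≥ 99 ÷ (639/4645) = 51095/71.
4⁴ = 256 falls short of 51095/71 but 4⁵ = 1024 reaches it, so n = 5.

5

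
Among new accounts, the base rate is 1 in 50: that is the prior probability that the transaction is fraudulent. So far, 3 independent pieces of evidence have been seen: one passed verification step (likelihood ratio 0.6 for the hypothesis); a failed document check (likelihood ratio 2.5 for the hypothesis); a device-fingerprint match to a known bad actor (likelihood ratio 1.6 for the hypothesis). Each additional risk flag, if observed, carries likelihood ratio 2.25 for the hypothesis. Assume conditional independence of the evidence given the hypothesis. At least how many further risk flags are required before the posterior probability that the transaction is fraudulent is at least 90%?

Prior odds = 0.02/0.98 = 1/49.
Combined Bayes factor of the evidence already in hand = 0.6 × 2.5 × 1.6 = 2.4.
Odds after that evidence = (1/49) × 2.4 = 12/245.
Target odds = 0.9/0.1 = 9.
Need 2.25ⁿ ≥ 9 ÷ (12/245) = 183.75.
2.25⁶ = 531441/4096 falls short of 183.75 but 2.25⁷ = 4782969/16384 reaches it, so n = 7.

7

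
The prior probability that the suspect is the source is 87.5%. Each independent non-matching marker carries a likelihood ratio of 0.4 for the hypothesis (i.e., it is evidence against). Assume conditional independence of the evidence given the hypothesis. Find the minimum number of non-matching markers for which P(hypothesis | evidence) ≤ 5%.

6

Prior odds = 0.875/0.125 = 7.
Likelihood ratio per non-matching marker = 0.4.
Target odds: 0.05 ÷ 0.95 = 1/19.
Require 0.4ⁿ ≤ 1/19 ÷ 7 = 1/133.
0.4⁵ = 0.01024 is still above 1/133 but 0.4⁶ = 64/15625 is at or below it, so n = 6.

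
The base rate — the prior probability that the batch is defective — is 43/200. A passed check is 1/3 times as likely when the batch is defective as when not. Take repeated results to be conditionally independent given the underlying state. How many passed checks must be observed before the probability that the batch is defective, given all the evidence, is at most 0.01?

4

Prior odds: 0.215 ÷ 0.785 = 43/157.
Likelihood ratio per passed check = 1/3.
Target odds: 0.01 ÷ 0.99 = 1/99.
Need (43/157) × (1/3)ⁿ ≤ 1/99, i.e. (1/3)ⁿ ≤ 157/4257.
(1/3)³ = 1/27 is still above 157/4257 but (1/3)⁴ = 1/81 is at or below it, so n = 4.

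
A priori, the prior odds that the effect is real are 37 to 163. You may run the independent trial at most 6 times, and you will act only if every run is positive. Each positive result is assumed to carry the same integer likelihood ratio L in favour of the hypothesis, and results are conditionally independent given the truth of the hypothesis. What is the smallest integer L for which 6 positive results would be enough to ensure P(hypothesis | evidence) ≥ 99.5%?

4

Prior odds = 37/163.
Target odds = 0.995/0.005 = 199.
Need L⁶ ≥ 199 ÷ (37/163) = 32437/37.
3⁶ = 729 < 32437/37 ≤ 4096 = 4⁶, so L = 4.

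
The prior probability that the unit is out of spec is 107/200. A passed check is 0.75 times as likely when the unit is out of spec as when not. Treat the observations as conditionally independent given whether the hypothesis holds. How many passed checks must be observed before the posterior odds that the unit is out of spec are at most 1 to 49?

Prior odds = 0.535/0.465 = 107/93.
Likelihood ratio per passed check = 0.75.
Target odds = 1/49.
Need (107/93) × 0.75ⁿ ≤ 1/49, i.e. 0.75ⁿ ≤ 93/5243.
0.75¹⁴ = 4782969/268435456 is still above 93/5243 but 0.75¹⁵ ≈0.0133635 is at or below it, so n = 15.

15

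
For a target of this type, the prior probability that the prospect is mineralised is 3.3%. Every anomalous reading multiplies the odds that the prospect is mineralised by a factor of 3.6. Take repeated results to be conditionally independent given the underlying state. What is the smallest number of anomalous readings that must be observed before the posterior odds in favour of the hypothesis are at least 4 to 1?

4

Prior odds: 0.033 ÷ 0.967 = 33/967.
Likelihood ratio per anomalous reading = 3.6.
Target odds = 4.
Need (33/967) × 3.6ⁿ ≥ 4, i.e. 3.6ⁿ ≥ 3868/33.
3.6³ = 46.656 falls short of 3868/33 but 3.6⁴ = 167.9616 reaches it, so n = 4.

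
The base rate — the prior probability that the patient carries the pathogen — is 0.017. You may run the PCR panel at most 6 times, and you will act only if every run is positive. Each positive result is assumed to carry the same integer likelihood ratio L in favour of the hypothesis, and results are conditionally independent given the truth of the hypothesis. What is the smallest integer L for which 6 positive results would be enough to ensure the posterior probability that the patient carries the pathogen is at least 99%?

Prior odds = 0.017/0.983 = 17/983.
Target odds = 0.99/0.01 = 99.
Need L⁶ ≥ 99 ÷ (17/983) = 97317/17.
4⁶ = 4096 < 97317/17 ≤ 15625 = 5⁶, so L = 5.

5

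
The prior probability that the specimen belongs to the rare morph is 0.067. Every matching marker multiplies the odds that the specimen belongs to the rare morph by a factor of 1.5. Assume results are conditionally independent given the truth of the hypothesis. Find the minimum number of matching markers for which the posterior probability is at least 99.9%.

24

Prior odds = 0.067/0.933 = 67/933.
Likelihood ratio per matching marker = 1.5.
Target posterior odds = 0.999/0.001 = 999.
Require 1.5ⁿ ≥ 999 ÷ (67/933) = 932067/67.
1.5²³ ≈11222.7 falls short of 932067/67 but 1.5²⁴ ≈16834.1 reaches it, so n = 24.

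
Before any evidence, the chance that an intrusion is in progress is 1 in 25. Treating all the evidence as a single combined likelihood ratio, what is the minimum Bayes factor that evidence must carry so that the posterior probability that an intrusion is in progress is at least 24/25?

Prior odds = 0.04/0.96 = 1/24.
Target odds = 0.96/0.04 = 24.
Required Bayes factor = 24 ÷ (1/24) = 576.

576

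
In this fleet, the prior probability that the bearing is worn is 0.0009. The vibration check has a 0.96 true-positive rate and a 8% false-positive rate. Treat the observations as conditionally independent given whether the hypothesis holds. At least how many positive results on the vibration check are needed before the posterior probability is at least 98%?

Prior odds: 0.0009 ÷ 0.9991 = 9/9991.
Likelihood ratio of a positive result = 0.96/0.08 = 12.
Target posterior odds = 0.98/0.02 = 49.
Need (9/9991) × 12ⁿ ≥ 49, i.e. 12ⁿ ≥ 489559/9.
12⁴ = 20736 falls short of 489559/9 but 12⁵ = 248832 reaches it, so n = 5.

5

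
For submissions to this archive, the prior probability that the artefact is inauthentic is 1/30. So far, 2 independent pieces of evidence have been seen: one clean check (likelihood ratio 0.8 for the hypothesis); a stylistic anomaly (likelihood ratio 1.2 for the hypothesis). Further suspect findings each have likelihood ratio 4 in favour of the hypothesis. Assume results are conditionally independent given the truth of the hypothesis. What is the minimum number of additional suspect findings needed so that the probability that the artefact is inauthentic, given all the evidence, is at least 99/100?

6

Prior odds = (1/30)/(29/30) = 1/29.
Combined Bayes factor of the evidence already in hand = 0.8 × 1.2 = 0.96.
Odds after that evidence = (1/29) × 0.96 = 24/725.
Target odds = 0.99/0.01 = 99.
Need 4ⁿ ≥ 99 ÷ (24/725) = 2990.625.
4⁵ = 1024 falls short of 2990.625 but 4⁶ = 4096 reaches it, so n = 6.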